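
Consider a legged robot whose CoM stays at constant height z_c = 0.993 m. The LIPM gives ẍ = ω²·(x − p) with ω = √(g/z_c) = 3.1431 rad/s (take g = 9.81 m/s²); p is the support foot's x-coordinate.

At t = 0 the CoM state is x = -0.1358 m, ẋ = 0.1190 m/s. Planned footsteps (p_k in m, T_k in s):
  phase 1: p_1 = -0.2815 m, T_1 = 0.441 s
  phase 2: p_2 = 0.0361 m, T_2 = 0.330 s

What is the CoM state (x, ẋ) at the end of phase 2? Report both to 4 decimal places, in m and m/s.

phase 1: p=-0.2815, T=0.441, ωT=1.386107, cosh=2.124649, sinh=1.874602; start (x,ẋ)=(-0.135800, 0.119000) → end (x,ẋ)=(0.099035, 1.111307)
phase 2: p=0.0361, T=0.330, ωT=1.037223, cosh=1.587904, sinh=1.233467; start (x,ẋ)=(0.099035, 1.111307) → end (x,ẋ)=(0.572152, 2.008642)

x = 0.5722, ẋ = 2.0086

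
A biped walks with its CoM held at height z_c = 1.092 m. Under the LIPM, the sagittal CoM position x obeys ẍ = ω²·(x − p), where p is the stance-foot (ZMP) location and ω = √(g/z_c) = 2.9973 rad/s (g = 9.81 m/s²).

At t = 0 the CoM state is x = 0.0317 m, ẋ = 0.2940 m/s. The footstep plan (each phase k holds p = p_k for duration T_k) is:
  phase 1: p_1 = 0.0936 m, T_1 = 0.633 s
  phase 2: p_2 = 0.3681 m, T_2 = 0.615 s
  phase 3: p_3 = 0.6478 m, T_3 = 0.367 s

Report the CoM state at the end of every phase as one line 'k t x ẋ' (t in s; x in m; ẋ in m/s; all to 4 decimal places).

phase 1: p=0.0936, T=0.633, ωT=1.897291, cosh=3.408890, sinh=3.258916; start (x,ẋ)=(0.031700, 0.294000) → end (x,ẋ)=(0.202251, 0.397578)
phase 2: p=0.3681, T=0.615, ωT=1.843340, cosh=3.237944, sinh=3.079656; start (x,ẋ)=(0.202251, 0.397578) → end (x,ẋ)=(0.239593, -0.243559)
phase 3: p=0.6478, T=0.367, ωT=1.100009, cosh=1.668531, sinh=1.335663; start (x,ẋ)=(0.239593, -0.243559) → end (x,ẋ)=(-0.141842, -2.040596)

1 0.6330 0.2023 0.3976
2 1.2480 0.2396 -0.2436
3 1.6150 -0.1418 -2.0406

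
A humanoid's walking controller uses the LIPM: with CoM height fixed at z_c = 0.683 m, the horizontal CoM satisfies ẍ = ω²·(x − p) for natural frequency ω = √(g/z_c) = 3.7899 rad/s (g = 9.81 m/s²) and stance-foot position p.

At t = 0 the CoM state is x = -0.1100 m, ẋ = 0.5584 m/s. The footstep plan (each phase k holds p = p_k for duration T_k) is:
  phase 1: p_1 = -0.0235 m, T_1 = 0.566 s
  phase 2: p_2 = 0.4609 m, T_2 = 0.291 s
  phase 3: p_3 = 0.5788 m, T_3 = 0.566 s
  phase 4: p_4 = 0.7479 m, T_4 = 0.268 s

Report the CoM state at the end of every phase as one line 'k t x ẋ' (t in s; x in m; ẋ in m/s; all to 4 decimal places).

1 0.5660 0.2227 1.0367
2 0.8570 0.4292 0.5236
3 1.4230 0.5130 -0.1215
4 1.6910 0.3427 -1.2575

phase 1: p=-0.0235, T=0.566, ωT=2.145083, cosh=4.329906, sinh=4.212848; start (x,ẋ)=(-0.110000, 0.558400) → end (x,ẋ)=(0.222680, 1.036737)
phase 2: p=0.4609, T=0.291, ωT=1.102861, cosh=1.672347, sinh=1.340426; start (x,ẋ)=(0.222680, 1.036737) → end (x,ẋ)=(0.429190, 0.523605)
phase 3: p=0.5788, T=0.566, ωT=2.145083, cosh=4.329906, sinh=4.212848; start (x,ẋ)=(0.429190, 0.523605) → end (x,ẋ)=(0.513044, -0.121544)
phase 4: p=0.7479, T=0.268, ωT=1.015693, cosh=1.561714, sinh=1.199563; start (x,ẋ)=(0.513044, -0.121544) → end (x,ẋ)=(0.342651, -1.257527)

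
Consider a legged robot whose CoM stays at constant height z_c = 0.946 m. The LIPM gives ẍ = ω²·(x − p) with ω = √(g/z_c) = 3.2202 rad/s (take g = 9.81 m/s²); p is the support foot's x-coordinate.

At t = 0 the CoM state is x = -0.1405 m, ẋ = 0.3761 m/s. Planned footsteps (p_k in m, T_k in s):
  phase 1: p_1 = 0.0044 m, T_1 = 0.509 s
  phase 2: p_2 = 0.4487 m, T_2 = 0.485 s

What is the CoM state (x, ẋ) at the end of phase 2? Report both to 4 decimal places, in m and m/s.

phase 1: p=0.0044, T=0.509, ωT=1.639082, cosh=2.672298, sinh=2.478140; start (x,ẋ)=(-0.140500, 0.376100) → end (x,ẋ)=(-0.093384, -0.151266)
phase 2: p=0.4487, T=0.485, ωT=1.561797, cosh=2.488570, sinh=2.278811; start (x,ẋ)=(-0.093384, -0.151266) → end (x,ẋ)=(-1.007359, -4.354373)

x = -1.0074, ẋ = -4.3544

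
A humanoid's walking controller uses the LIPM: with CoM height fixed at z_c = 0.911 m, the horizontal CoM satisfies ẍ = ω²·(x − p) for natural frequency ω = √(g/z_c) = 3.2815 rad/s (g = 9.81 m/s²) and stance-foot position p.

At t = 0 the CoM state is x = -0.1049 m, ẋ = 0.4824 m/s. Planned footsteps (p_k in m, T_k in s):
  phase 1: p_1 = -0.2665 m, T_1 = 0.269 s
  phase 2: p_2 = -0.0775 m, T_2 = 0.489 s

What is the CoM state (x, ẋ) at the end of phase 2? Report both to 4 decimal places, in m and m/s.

phase 1: p=-0.2665, T=0.269, ωT=0.882723, cosh=1.415565, sinh=1.001910; start (x,ẋ)=(-0.104900, 0.482400) → end (x,ẋ)=(0.109542, 1.214172)
phase 2: p=-0.0775, T=0.489, ωT=1.604653, cosh=2.588547, sinh=2.387588; start (x,ẋ)=(0.109542, 1.214172) → end (x,ẋ)=(1.290087, 4.608390)

x = 1.2901, ẋ = 4.6084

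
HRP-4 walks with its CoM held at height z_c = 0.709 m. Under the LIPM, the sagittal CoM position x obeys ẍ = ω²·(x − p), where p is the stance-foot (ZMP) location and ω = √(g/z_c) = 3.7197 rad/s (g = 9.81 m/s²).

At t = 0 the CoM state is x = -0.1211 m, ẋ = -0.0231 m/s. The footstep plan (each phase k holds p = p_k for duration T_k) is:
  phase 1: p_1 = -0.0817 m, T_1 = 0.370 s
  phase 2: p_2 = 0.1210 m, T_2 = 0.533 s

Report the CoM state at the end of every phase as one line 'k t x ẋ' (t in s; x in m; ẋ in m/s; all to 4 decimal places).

phase 1: p=-0.0817, T=0.370, ωT=1.376289, cosh=2.106346, sinh=1.853832; start (x,ẋ)=(-0.121100, -0.023100) → end (x,ẋ)=(-0.176203, -0.320347)
phase 2: p=0.1210, T=0.533, ωT=1.982600, cosh=3.699655, sinh=3.561944; start (x,ẋ)=(-0.176203, -0.320347) → end (x,ẋ)=(-1.285308, -5.122920)

1 0.3700 -0.1762 -0.3203
2 0.9030 -1.2853 -5.1229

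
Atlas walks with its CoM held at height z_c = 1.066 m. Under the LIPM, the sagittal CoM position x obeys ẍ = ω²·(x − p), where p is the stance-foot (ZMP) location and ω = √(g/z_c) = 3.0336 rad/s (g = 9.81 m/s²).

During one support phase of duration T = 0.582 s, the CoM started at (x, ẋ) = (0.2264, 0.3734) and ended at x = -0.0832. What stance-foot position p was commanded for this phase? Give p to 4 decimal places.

p = 0.5545

ωT = 3.0336·0.582 = 1.765555; cosh(ωT) = 3.007954, sinh(ωT) = 2.836862
x(T) = p + (x₀−p)·cosh(ωT) + (ẋ₀/ω)·sinh(ωT) ⇒ p·(1 − cosh) = x(T) − x₀·cosh − (ẋ₀/ω)·sinh
numerator   = -0.0832 − (0.2264)·3.007954 − (0.3734/3.0336)·2.836862 = -1.113385
denominator = 1 − 3.007954 = -2.007954
p = -1.113385 / -2.007954 = 0.5545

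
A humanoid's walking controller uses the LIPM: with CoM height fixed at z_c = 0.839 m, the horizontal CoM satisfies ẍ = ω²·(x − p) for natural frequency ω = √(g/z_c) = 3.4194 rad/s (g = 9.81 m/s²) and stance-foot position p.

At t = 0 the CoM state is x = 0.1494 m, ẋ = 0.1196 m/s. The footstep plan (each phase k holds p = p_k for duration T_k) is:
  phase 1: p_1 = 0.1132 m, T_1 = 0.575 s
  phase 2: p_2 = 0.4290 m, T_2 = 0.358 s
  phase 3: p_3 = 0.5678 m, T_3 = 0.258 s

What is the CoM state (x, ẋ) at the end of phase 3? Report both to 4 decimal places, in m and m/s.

phase 1: p=0.1132, T=0.575, ωT=1.966155, cosh=3.641576, sinh=3.501582; start (x,ẋ)=(0.149400, 0.119600) → end (x,ẋ)=(0.367500, 0.868966)
phase 2: p=0.4290, T=0.358, ωT=1.224145, cosh=1.847633, sinh=1.553624; start (x,ẋ)=(0.367500, 0.868966) → end (x,ẋ)=(0.710190, 1.278812)
phase 3: p=0.5678, T=0.258, ωT=0.882205, cosh=1.415046, sinh=1.001176; start (x,ẋ)=(0.710190, 1.278812) → end (x,ẋ)=(1.143715, 2.297037)

x = 1.1437, ẋ = 2.2970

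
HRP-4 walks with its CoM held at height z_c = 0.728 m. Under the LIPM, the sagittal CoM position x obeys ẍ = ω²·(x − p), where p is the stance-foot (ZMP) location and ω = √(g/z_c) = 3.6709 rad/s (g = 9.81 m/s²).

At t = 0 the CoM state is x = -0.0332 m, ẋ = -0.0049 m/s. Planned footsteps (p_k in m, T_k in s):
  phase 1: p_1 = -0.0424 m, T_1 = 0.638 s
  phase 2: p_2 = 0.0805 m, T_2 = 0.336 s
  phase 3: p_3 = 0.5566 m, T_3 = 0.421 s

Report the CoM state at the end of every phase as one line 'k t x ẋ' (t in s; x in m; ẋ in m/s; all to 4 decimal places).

phase 1: p=-0.0424, T=0.638, ωT=2.342034, cosh=5.249254, sinh=5.153122; start (x,ẋ)=(-0.033200, -0.004900) → end (x,ẋ)=(-0.000985, 0.148311)
phase 2: p=0.0805, T=0.336, ωT=1.233422, cosh=1.862126, sinh=1.570832; start (x,ẋ)=(-0.000985, 0.148311) → end (x,ẋ)=(-0.007771, -0.193700)
phase 3: p=0.5566, T=0.421, ωT=1.545449, cosh=2.451646, sinh=2.238430; start (x,ẋ)=(-0.007771, -0.193700) → end (x,ẋ)=(-0.945153, -5.112355)

1 0.6380 -0.0010 0.1483
2 0.9740 -0.0078 -0.1937
3 1.3950 -0.9452 -5.1124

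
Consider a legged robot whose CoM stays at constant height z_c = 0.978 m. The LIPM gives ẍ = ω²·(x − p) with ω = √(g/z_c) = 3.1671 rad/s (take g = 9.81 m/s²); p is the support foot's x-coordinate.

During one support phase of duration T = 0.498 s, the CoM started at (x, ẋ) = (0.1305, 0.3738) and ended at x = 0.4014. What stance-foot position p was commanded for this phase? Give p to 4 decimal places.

ωT = 3.1671·0.498 = 1.577216; cosh(ωT) = 2.524003, sinh(ωT) = 2.317454
x(T) = p + (x₀−p)·cosh(ωT) + (ẋ₀/ω)·sinh(ωT) ⇒ p·(1 − cosh) = x(T) − x₀·cosh − (ẋ₀/ω)·sinh
numerator   = 0.4014 − (0.1305)·2.524003 − (0.3738/3.1671)·2.317454 = -0.201502
denominator = 1 − 2.524003 = -1.524003
p = -0.201502 / -1.524003 = 0.1322

p = 0.1322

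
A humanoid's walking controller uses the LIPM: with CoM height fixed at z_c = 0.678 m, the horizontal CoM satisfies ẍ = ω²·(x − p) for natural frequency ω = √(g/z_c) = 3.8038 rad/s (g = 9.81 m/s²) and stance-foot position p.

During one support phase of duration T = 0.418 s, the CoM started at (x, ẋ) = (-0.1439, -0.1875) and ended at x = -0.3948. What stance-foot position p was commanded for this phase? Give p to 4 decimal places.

p = -0.0570

ωT = 3.8038·0.418 = 1.589988; cosh(ωT) = 2.553810, sinh(ωT) = 2.349882
x(T) = p + (x₀−p)·cosh(ωT) + (ẋ₀/ω)·sinh(ωT) ⇒ p·(1 − cosh) = x(T) − x₀·cosh − (ẋ₀/ω)·sinh
numerator   = -0.3948 − (-0.1439)·2.553810 − (-0.1875/3.8038)·2.349882 = 0.088526
denominator = 1 − 2.553810 = -1.553810
p = 0.088526 / -1.553810 = -0.0570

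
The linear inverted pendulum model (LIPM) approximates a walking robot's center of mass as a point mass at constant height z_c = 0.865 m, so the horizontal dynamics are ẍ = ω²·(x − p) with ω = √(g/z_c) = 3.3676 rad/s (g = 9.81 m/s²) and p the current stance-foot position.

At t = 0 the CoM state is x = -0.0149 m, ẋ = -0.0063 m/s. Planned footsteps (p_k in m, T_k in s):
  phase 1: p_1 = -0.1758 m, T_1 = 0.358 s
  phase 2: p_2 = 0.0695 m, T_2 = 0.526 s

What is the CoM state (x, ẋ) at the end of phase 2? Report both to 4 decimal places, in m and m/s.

phase 1: p=-0.1758, T=0.358, ωT=1.205601, cosh=1.819138, sinh=1.519626; start (x,ẋ)=(-0.014900, -0.006300) → end (x,ẋ)=(0.114056, 0.811944)
phase 2: p=0.0695, T=0.526, ωT=1.771358, cosh=3.024465, sinh=2.854364; start (x,ẋ)=(0.114056, 0.811944) → end (x,ẋ)=(0.892460, 2.883989)

x = 0.8925, ẋ = 2.8840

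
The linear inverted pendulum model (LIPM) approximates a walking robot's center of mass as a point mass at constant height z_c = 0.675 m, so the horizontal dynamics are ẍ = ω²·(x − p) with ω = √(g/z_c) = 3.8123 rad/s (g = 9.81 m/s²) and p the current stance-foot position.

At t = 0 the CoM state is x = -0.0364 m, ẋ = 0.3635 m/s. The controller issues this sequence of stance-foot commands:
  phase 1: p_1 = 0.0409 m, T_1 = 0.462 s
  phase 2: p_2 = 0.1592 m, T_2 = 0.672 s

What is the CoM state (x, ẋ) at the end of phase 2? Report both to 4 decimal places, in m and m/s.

phase 1: p=0.0409, T=0.462, ωT=1.761283, cosh=2.995861, sinh=2.824036; start (x,ẋ)=(-0.036400, 0.363500) → end (x,ẋ)=(0.078590, 0.256778)
phase 2: p=0.1592, T=0.672, ωT=2.561866, cosh=6.518567, sinh=6.441406; start (x,ẋ)=(0.078590, 0.256778) → end (x,ẋ)=(0.067598, -0.305688)

x = 0.0676, ẋ = -0.3057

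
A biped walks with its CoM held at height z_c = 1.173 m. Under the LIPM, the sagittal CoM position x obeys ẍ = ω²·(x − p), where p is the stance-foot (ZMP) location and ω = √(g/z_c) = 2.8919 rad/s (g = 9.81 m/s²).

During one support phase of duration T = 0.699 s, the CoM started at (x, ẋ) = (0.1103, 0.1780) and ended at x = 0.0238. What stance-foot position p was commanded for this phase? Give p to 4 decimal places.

p = 0.2211

ωT = 2.8919·0.699 = 2.021438; cosh(ωT) = 3.840819, sinh(ωT) = 3.708354
x(T) = p + (x₀−p)·cosh(ωT) + (ẋ₀/ω)·sinh(ωT) ⇒ p·(1 − cosh) = x(T) − x₀·cosh − (ẋ₀/ω)·sinh
numerator   = 0.0238 − (0.1103)·3.840819 − (0.1780/2.8919)·3.708354 = -0.628096
denominator = 1 − 3.840819 = -2.840819
p = -0.628096 / -2.840819 = 0.2211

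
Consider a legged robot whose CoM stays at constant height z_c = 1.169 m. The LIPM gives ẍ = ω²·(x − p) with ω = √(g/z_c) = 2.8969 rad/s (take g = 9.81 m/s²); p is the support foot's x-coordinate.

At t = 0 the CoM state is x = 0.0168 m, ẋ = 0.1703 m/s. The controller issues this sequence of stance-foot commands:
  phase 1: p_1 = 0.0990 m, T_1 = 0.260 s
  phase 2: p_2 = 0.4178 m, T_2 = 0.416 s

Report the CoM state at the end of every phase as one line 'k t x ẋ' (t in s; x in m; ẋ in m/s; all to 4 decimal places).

1 0.2600 0.0409 0.0241
2 0.6760 -0.2548 -1.6141

phase 1: p=0.0990, T=0.260, ωT=0.753194, cosh=1.297316, sinh=0.826456; start (x,ẋ)=(0.016800, 0.170300) → end (x,ẋ)=(0.040945, 0.024133)
phase 2: p=0.4178, T=0.416, ωT=1.205110, cosh=1.818393, sinh=1.518734; start (x,ẋ)=(0.040945, 0.024133) → end (x,ẋ)=(-0.254818, -1.614134)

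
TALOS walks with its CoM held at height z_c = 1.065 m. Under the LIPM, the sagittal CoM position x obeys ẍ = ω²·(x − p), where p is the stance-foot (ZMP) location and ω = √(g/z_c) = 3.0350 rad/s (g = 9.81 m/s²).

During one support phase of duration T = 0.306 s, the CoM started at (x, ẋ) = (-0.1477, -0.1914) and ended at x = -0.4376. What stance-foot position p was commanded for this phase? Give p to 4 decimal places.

p = 0.3328

ωT = 3.0350·0.306 = 0.928710; cosh(ωT) = 1.463152, sinh(ωT) = 1.068089
x(T) = p + (x₀−p)·cosh(ωT) + (ẋ₀/ω)·sinh(ωT) ⇒ p·(1 − cosh) = x(T) − x₀·cosh − (ẋ₀/ω)·sinh
numerator   = -0.4376 − (-0.1477)·1.463152 − (-0.1914/3.0350)·1.068089 = -0.154134
denominator = 1 − 1.463152 = -0.463152
p = -0.154134 / -0.463152 = 0.3328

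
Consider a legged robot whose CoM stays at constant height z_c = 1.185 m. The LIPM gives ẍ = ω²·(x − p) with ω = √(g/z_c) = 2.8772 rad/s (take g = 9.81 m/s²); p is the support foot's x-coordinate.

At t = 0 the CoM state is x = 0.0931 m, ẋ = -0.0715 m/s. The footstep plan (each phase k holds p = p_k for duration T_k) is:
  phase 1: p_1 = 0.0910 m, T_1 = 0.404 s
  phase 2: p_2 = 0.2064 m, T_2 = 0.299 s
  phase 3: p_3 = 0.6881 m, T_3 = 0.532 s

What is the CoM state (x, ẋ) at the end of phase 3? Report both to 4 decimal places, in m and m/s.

x = -1.5096, ẋ = -5.9951

phase 1: p=0.0910, T=0.404, ωT=1.162389, cosh=1.755150, sinh=1.442412; start (x,ẋ)=(0.093100, -0.071500) → end (x,ẋ)=(0.058841, -0.116778)
phase 2: p=0.2064, T=0.299, ωT=0.860283, cosh=1.393436, sinh=0.970393; start (x,ẋ)=(0.058841, -0.116778) → end (x,ẋ)=(-0.038600, -0.574709)
phase 3: p=0.6881, T=0.532, ωT=1.530670, cosh=2.418832, sinh=2.202442; start (x,ẋ)=(-0.038600, -0.574709) → end (x,ẋ)=(-1.509594, -5.995123)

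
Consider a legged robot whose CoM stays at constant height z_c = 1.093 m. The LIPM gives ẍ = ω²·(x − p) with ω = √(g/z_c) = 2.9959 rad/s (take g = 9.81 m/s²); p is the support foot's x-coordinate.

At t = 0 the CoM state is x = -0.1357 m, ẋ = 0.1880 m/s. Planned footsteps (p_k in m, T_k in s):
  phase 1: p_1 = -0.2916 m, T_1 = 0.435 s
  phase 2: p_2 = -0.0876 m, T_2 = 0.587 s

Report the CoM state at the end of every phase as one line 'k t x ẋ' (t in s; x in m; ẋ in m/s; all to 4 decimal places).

1 0.4350 0.1235 1.1678
2 1.0220 1.6409 5.2705

phase 1: p=-0.2916, T=0.435, ωT=1.303216, cosh=1.976387, sinh=1.704731; start (x,ẋ)=(-0.135700, 0.188000) → end (x,ẋ)=(0.123495, 1.167774)
phase 2: p=-0.0876, T=0.587, ωT=1.758593, cosh=2.988277, sinh=2.815990; start (x,ẋ)=(0.123495, 1.167774) → end (x,ẋ)=(1.640856, 5.270516)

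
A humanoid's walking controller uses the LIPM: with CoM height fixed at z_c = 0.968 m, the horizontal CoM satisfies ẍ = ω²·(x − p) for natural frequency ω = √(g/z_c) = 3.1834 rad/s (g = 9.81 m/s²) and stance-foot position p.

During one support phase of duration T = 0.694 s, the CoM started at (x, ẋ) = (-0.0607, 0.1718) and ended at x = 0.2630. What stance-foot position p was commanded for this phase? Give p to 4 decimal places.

ωT = 3.1834·0.694 = 2.209280; cosh(ωT) = 4.609466, sinh(ωT) = 4.499686
x(T) = p + (x₀−p)·cosh(ωT) + (ẋ₀/ω)·sinh(ωT) ⇒ p·(1 − cosh) = x(T) − x₀·cosh − (ẋ₀/ω)·sinh
numerator   = 0.2630 − (-0.0607)·4.609466 − (0.1718/3.1834)·4.499686 = 0.299958
denominator = 1 − 4.609466 = -3.609466
p = 0.299958 / -3.609466 = -0.0831

p = -0.0831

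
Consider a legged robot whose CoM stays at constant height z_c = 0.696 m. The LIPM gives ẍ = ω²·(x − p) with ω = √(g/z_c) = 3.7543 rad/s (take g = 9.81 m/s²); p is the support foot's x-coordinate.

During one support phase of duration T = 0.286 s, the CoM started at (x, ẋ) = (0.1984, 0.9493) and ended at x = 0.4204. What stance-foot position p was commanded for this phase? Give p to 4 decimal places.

p = 0.3636

ωT = 3.7543·0.286 = 1.073730; cosh(ωT) = 1.634003, sinh(ωT) = 1.292271
x(T) = p + (x₀−p)·cosh(ωT) + (ẋ₀/ω)·sinh(ωT) ⇒ p·(1 − cosh) = x(T) − x₀·cosh − (ẋ₀/ω)·sinh
numerator   = 0.4204 − (0.1984)·1.634003 − (0.9493/3.7543)·1.292271 = -0.230546
denominator = 1 − 1.634003 = -0.634003
p = -0.230546 / -0.634003 = 0.3636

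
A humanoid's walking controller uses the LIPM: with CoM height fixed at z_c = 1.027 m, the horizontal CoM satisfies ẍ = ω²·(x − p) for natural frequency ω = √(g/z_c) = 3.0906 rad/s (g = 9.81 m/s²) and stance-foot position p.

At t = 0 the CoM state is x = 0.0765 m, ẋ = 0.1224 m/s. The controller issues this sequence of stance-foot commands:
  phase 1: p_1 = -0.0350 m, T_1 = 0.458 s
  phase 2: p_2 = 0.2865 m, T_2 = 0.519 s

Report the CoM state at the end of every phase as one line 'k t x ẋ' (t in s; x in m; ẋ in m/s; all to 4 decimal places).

phase 1: p=-0.0350, T=0.458, ωT=1.415495, cosh=2.180665, sinh=1.937859; start (x,ẋ)=(0.076500, 0.122400) → end (x,ẋ)=(0.284891, 0.934703)
phase 2: p=0.2865, T=0.519, ωT=1.604021, cosh=2.587038, sinh=2.385952; start (x,ẋ)=(0.284891, 0.934703) → end (x,ẋ)=(1.003931, 2.406249)

1 0.4580 0.2849 0.9347
2 0.9770 1.0039 2.4062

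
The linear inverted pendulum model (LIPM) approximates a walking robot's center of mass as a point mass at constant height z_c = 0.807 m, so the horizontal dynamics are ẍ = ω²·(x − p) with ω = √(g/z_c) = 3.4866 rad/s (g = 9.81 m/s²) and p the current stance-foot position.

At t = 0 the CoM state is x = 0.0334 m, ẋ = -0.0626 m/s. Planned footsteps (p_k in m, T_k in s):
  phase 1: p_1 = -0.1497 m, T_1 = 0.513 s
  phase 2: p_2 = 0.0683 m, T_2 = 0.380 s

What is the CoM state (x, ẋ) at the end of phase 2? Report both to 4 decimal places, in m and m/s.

phase 1: p=-0.1497, T=0.513, ωT=1.788626, cosh=3.074209, sinh=2.907019; start (x,ẋ)=(0.033400, -0.062600) → end (x,ẋ)=(0.360994, 1.663385)
phase 2: p=0.0683, T=0.380, ωT=1.324908, cosh=2.013833, sinh=1.748006; start (x,ẋ)=(0.360994, 1.663385) → end (x,ẋ)=(1.491674, 5.133630)

x = 1.4917, ẋ = 5.1336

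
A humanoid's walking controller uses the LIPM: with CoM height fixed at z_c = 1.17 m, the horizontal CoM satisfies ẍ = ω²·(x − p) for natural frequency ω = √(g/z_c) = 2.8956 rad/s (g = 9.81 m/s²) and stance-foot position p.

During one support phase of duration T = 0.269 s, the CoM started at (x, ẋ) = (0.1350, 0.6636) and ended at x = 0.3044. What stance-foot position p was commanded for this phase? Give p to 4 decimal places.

ωT = 2.8956·0.269 = 0.778916; cosh(ωT) = 1.319006, sinh(ωT) = 0.860103
x(T) = p + (x₀−p)·cosh(ωT) + (ẋ₀/ω)·sinh(ωT) ⇒ p·(1 − cosh) = x(T) − x₀·cosh − (ẋ₀/ω)·sinh
numerator   = 0.3044 − (0.1350)·1.319006 − (0.6636/2.8956)·0.860103 = -0.070780
denominator = 1 − 1.319006 = -0.319006
p = -0.070780 / -0.319006 = 0.2219

p = 0.2219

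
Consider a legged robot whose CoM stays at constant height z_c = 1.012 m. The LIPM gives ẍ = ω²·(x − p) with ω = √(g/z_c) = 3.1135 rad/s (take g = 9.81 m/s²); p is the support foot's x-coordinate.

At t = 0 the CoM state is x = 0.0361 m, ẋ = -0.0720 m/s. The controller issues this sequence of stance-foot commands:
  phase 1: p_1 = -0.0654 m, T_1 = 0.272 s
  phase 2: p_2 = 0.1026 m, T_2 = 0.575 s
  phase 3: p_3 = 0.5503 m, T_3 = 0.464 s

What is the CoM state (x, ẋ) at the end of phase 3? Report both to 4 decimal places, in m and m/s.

x = -0.2660, ẋ = -2.1988

phase 1: p=-0.0654, T=0.272, ωT=0.846872, cosh=1.380547, sinh=0.951793; start (x,ẋ)=(0.036100, -0.072000) → end (x,ẋ)=(0.052715, 0.201386)
phase 2: p=0.1026, T=0.575, ωT=1.790262, cosh=3.078971, sinh=2.912054; start (x,ẋ)=(0.052715, 0.201386) → end (x,ẋ)=(0.137363, 0.167773)
phase 3: p=0.5503, T=0.464, ωT=1.444664, cosh=2.238126, sinh=2.002301; start (x,ẋ)=(0.137363, 0.167773) → end (x,ẋ)=(-0.266010, -2.198820)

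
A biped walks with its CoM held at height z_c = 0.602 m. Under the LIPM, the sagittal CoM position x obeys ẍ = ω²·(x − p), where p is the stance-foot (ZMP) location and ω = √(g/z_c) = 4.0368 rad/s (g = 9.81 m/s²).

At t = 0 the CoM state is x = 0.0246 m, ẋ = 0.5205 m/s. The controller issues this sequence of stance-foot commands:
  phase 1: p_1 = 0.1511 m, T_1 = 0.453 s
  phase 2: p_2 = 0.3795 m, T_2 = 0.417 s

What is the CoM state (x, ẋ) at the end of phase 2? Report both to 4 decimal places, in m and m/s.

x = -0.2195, ẋ = -2.2158

phase 1: p=0.1511, T=0.453, ωT=1.828670, cosh=3.193115, sinh=3.032488; start (x,ẋ)=(0.024600, 0.520500) → end (x,ẋ)=(0.138176, 0.113461)
phase 2: p=0.3795, T=0.417, ωT=1.683346, cosh=2.784644, sinh=2.598893; start (x,ẋ)=(0.138176, 0.113461) → end (x,ẋ)=(-0.219455, -2.215831)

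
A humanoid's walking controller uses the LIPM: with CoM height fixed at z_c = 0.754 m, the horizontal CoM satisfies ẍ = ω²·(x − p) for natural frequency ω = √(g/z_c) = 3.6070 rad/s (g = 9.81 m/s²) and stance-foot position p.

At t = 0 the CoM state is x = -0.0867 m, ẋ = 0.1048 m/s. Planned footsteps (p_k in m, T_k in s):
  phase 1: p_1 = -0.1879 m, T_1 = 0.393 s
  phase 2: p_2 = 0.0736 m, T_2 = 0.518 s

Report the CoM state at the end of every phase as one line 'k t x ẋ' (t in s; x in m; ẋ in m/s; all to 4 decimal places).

phase 1: p=-0.1879, T=0.393, ωT=1.417551, cosh=2.184654, sinh=1.942347; start (x,ẋ)=(-0.086700, 0.104800) → end (x,ẋ)=(0.089621, 0.937964)
phase 2: p=0.0736, T=0.518, ωT=1.868426, cosh=3.316229, sinh=3.161863; start (x,ẋ)=(0.089621, 0.937964) → end (x,ẋ)=(0.948940, 3.293221)

1 0.3930 0.0896 0.9380
2 0.9110 0.9489 3.2932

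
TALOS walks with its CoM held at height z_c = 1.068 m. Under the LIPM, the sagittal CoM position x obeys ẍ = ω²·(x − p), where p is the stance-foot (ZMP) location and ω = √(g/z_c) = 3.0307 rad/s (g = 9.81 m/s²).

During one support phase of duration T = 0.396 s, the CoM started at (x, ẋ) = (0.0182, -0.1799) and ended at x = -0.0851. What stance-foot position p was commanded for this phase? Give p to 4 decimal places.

ωT = 3.0307·0.396 = 1.200157; cosh(ωT) = 1.810893, sinh(ωT) = 1.509746
x(T) = p + (x₀−p)·cosh(ωT) + (ẋ₀/ω)·sinh(ωT) ⇒ p·(1 − cosh) = x(T) − x₀·cosh − (ẋ₀/ω)·sinh
numerator   = -0.0851 − (0.0182)·1.810893 − (-0.1799/3.0307)·1.509746 = -0.028441
denominator = 1 − 1.810893 = -0.810893
p = -0.028441 / -0.810893 = 0.0351

p = 0.0351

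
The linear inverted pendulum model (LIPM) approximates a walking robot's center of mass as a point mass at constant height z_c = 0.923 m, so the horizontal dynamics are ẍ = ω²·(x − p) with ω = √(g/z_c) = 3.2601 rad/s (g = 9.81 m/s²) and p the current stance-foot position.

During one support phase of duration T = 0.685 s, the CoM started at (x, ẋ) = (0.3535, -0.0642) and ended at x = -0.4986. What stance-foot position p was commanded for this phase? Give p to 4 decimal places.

p = 0.5582

ωT = 3.2601·0.685 = 2.233169; cosh(ωT) = 4.718284, sinh(ωT) = 4.611096
x(T) = p + (x₀−p)·cosh(ωT) + (ẋ₀/ω)·sinh(ωT) ⇒ p·(1 − cosh) = x(T) − x₀·cosh − (ẋ₀/ω)·sinh
numerator   = -0.4986 − (0.3535)·4.718284 − (-0.0642/3.2601)·4.611096 = -2.075709
denominator = 1 − 4.718284 = -3.718284
p = -2.075709 / -3.718284 = 0.5582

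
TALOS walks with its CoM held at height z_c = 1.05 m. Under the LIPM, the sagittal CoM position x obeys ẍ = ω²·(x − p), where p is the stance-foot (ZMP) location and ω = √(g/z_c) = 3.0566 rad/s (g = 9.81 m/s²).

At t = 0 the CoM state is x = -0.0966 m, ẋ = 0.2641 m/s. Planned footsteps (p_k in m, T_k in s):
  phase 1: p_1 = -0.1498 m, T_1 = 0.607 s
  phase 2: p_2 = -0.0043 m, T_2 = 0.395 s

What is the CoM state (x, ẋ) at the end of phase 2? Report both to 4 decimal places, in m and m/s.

phase 1: p=-0.1498, T=0.607, ωT=1.855356, cosh=3.275186, sinh=3.118789; start (x,ẋ)=(-0.096600, 0.264100) → end (x,ẋ)=(0.293913, 1.372126)
phase 2: p=-0.0043, T=0.395, ωT=1.207357, cosh=1.821810, sinh=1.522823; start (x,ẋ)=(0.293913, 1.372126) → end (x,ẋ)=(1.222593, 3.887835)

x = 1.2226, ẋ = 3.8878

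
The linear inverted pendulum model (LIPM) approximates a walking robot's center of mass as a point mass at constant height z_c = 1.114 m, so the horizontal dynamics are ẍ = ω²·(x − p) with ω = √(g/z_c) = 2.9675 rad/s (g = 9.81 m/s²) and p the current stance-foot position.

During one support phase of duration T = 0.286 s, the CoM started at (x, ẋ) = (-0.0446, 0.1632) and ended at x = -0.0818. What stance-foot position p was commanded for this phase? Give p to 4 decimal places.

ωT = 2.9675·0.286 = 0.848705; cosh(ωT) = 1.382294, sinh(ωT) = 0.954325
x(T) = p + (x₀−p)·cosh(ωT) + (ẋ₀/ω)·sinh(ωT) ⇒ p·(1 − cosh) = x(T) − x₀·cosh − (ẋ₀/ω)·sinh
numerator   = -0.0818 − (-0.0446)·1.382294 − (0.1632/2.9675)·0.954325 = -0.072634
denominator = 1 − 1.382294 = -0.382294
p = -0.072634 / -0.382294 = 0.1900

p = 0.1900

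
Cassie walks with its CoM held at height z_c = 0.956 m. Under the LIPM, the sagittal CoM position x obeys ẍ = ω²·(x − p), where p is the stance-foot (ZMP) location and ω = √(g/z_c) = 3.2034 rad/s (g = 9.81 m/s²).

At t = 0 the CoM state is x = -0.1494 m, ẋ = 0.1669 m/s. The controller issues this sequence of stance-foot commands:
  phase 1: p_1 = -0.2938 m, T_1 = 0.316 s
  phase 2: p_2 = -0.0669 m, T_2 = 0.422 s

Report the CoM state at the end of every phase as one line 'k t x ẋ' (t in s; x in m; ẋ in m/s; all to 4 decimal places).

1 0.3160 -0.0067 0.8124
2 0.7380 0.5145 2.0228

phase 1: p=-0.2938, T=0.316, ωT=1.012274, cosh=1.557622, sinh=1.194231; start (x,ẋ)=(-0.149400, 0.166900) → end (x,ẋ)=(-0.006659, 0.812384)
phase 2: p=-0.0669, T=0.422, ωT=1.351835, cosh=2.061637, sinh=1.802872; start (x,ẋ)=(-0.006659, 0.812384) → end (x,ẋ)=(0.514504, 2.022752)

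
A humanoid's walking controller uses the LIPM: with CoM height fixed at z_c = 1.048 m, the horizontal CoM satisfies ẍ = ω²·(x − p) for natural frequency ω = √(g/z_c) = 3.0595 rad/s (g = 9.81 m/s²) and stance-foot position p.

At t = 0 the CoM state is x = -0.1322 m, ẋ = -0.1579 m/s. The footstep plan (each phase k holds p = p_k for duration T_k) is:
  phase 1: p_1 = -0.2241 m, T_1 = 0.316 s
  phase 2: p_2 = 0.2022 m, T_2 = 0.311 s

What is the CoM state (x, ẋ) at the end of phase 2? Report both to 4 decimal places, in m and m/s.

phase 1: p=-0.2241, T=0.316, ωT=0.966802, cosh=1.504910, sinh=1.124612; start (x,ẋ)=(-0.132200, -0.157900) → end (x,ẋ)=(-0.143840, 0.078580)
phase 2: p=0.2022, T=0.311, ωT=0.951504, cosh=1.487881, sinh=1.101722; start (x,ẋ)=(-0.143840, 0.078580) → end (x,ẋ)=(-0.284370, -1.049485)

x = -0.2844, ẋ = -1.0495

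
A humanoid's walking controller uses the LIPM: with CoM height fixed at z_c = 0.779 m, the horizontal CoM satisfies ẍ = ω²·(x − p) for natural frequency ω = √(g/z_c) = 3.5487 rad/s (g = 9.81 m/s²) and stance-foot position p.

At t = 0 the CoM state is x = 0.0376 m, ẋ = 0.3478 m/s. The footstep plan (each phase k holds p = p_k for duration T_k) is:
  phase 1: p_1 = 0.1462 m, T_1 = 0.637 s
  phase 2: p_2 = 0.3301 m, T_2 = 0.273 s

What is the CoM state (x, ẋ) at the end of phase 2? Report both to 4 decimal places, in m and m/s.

x = -0.0849, ẋ = -1.1962

phase 1: p=0.1462, T=0.637, ωT=2.260522, cosh=4.846194, sinh=4.741898; start (x,ẋ)=(0.037600, 0.347800) → end (x,ẋ)=(0.084646, -0.141968)
phase 2: p=0.3301, T=0.273, ωT=0.968795, cosh=1.507154, sinh=1.127614; start (x,ẋ)=(0.084646, -0.141968) → end (x,ẋ)=(-0.084948, -1.196168)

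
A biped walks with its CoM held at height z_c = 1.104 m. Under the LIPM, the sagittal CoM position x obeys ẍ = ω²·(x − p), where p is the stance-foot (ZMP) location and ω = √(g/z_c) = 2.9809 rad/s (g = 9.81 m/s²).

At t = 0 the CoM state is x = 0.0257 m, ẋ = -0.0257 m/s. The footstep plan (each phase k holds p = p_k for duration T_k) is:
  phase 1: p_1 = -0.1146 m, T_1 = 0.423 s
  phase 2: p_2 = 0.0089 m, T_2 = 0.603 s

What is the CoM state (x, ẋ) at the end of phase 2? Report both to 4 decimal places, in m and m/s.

x = 1.0315, ẋ = 3.0884

phase 1: p=-0.1146, T=0.423, ωT=1.260921, cosh=1.906031, sinh=1.622638; start (x,ẋ)=(0.025700, -0.025700) → end (x,ẋ)=(0.138826, 0.629635)
phase 2: p=0.0089, T=0.603, ωT=1.797483, cosh=3.100077, sinh=2.934361; start (x,ẋ)=(0.138826, 0.629635) → end (x,ẋ)=(1.031487, 3.088389)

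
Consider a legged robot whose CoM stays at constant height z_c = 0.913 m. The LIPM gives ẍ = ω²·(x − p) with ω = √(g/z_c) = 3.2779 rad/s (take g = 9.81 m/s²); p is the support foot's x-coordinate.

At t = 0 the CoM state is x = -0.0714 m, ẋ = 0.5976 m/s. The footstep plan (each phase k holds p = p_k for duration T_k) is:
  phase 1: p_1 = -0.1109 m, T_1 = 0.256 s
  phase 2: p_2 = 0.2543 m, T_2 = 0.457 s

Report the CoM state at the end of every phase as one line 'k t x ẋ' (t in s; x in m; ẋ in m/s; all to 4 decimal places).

phase 1: p=-0.1109, T=0.256, ωT=0.839142, cosh=1.373231, sinh=0.941150; start (x,ẋ)=(-0.071400, 0.597600) → end (x,ẋ)=(0.114925, 0.942500)
phase 2: p=0.2543, T=0.457, ωT=1.498000, cosh=2.348156, sinh=2.124580; start (x,ẋ)=(0.114925, 0.942500) → end (x,ẋ)=(0.537911, 1.242511)

1 0.2560 0.1149 0.9425
2 0.7130 0.5379 1.2425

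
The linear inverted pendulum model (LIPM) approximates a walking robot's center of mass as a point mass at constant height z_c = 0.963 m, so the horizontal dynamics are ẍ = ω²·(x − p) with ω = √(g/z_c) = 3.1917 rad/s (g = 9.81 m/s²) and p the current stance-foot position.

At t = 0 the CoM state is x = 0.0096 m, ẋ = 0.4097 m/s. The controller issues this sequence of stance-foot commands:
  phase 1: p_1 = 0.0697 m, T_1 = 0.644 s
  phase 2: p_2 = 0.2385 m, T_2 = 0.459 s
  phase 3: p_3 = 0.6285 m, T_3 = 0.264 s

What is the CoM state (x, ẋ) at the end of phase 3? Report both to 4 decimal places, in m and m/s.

x = 1.9131, ẋ = 4.6972

phase 1: p=0.0697, T=0.644, ωT=2.055455, cosh=3.969212, sinh=3.841177; start (x,ẋ)=(0.009600, 0.409700) → end (x,ẋ)=(0.324220, 0.889367)
phase 2: p=0.2385, T=0.459, ωT=1.464990, cosh=2.279291, sinh=2.048211; start (x,ẋ)=(0.324220, 0.889367) → end (x,ẋ)=(1.004615, 2.587501)
phase 3: p=0.6285, T=0.264, ωT=0.842609, cosh=1.376502, sinh=0.945916; start (x,ẋ)=(1.004615, 2.587501) → end (x,ẋ)=(1.913073, 4.697220)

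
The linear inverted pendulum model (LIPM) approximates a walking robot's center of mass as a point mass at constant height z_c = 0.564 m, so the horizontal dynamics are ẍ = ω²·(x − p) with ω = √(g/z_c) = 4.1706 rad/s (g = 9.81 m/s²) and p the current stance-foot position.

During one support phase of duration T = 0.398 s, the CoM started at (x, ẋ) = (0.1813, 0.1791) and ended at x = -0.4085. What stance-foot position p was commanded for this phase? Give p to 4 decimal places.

ωT = 4.1706·0.398 = 1.659899; cosh(ωT) = 2.724468, sinh(ωT) = 2.534310
x(T) = p + (x₀−p)·cosh(ωT) + (ẋ₀/ω)·sinh(ωT) ⇒ p·(1 − cosh) = x(T) − x₀·cosh − (ẋ₀/ω)·sinh
numerator   = -0.4085 − (0.1813)·2.724468 − (0.1791/4.1706)·2.534310 = -1.011278
denominator = 1 − 2.724468 = -1.724468
p = -1.011278 / -1.724468 = 0.5864

p = 0.5864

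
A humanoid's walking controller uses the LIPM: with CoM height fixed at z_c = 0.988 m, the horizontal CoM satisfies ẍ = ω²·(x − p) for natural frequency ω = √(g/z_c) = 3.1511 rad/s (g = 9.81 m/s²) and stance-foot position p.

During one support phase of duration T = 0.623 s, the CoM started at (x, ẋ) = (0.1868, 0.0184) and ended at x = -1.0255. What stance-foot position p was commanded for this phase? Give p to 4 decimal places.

p = 0.6553

ωT = 3.1511·0.623 = 1.963135; cosh(ωT) = 3.631019, sinh(ωT) = 3.490602
x(T) = p + (x₀−p)·cosh(ωT) + (ẋ₀/ω)·sinh(ωT) ⇒ p·(1 − cosh) = x(T) − x₀·cosh − (ẋ₀/ω)·sinh
numerator   = -1.0255 − (0.1868)·3.631019 − (0.0184/3.1511)·3.490602 = -1.724157
denominator = 1 − 3.631019 = -2.631019
p = -1.724157 / -2.631019 = 0.6553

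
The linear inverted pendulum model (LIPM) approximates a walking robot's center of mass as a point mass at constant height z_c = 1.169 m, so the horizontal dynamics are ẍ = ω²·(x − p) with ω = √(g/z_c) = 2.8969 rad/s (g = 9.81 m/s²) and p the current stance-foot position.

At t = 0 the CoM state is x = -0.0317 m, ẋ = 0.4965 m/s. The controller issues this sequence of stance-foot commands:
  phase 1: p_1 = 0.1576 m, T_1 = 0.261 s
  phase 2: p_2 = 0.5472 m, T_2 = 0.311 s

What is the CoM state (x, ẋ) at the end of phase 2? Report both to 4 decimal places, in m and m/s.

x = -0.0929, ẋ = -1.1965

phase 1: p=0.1576, T=0.261, ωT=0.756091, cosh=1.299716, sinh=0.830218; start (x,ẋ)=(-0.031700, 0.496500) → end (x,ẋ)=(0.053855, 0.190032)
phase 2: p=0.5472, T=0.311, ωT=0.900936, cosh=1.434048, sinh=1.027858; start (x,ẋ)=(0.053855, 0.190032) → end (x,ẋ)=(-0.092855, -1.196472)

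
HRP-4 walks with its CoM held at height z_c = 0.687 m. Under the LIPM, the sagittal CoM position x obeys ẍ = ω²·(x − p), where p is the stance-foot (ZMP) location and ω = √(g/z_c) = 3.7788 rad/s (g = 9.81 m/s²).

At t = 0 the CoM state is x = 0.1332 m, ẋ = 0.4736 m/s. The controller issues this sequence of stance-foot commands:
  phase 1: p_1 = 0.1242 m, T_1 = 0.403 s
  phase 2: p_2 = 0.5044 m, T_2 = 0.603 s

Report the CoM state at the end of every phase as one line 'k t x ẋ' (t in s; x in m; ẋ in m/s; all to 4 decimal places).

1 0.4030 0.4195 1.2117
2 1.0060 1.6345 4.4272

phase 1: p=0.1242, T=0.403, ωT=1.522856, cosh=2.401696, sinh=2.183608; start (x,ẋ)=(0.133200, 0.473600) → end (x,ẋ)=(0.419489, 1.211706)
phase 2: p=0.5044, T=0.603, ωT=2.278616, cosh=4.932794, sinh=4.830368; start (x,ẋ)=(0.419489, 1.211706) → end (x,ẋ)=(1.634450, 4.427209)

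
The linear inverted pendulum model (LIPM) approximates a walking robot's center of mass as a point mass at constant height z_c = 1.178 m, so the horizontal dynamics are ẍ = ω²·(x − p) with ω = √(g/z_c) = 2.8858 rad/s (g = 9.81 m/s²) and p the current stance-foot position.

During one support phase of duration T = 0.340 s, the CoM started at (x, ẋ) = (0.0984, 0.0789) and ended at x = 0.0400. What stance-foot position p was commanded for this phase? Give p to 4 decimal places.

ωT = 2.8858·0.340 = 0.981172; cosh(ωT) = 1.521226, sinh(ωT) = 1.146355
x(T) = p + (x₀−p)·cosh(ωT) + (ẋ₀/ω)·sinh(ωT) ⇒ p·(1 − cosh) = x(T) − x₀·cosh − (ẋ₀/ω)·sinh
numerator   = 0.0400 − (0.0984)·1.521226 − (0.0789/2.8858)·1.146355 = -0.141031
denominator = 1 − 1.521226 = -0.521226
p = -0.141031 / -0.521226 = 0.2706

p = 0.2706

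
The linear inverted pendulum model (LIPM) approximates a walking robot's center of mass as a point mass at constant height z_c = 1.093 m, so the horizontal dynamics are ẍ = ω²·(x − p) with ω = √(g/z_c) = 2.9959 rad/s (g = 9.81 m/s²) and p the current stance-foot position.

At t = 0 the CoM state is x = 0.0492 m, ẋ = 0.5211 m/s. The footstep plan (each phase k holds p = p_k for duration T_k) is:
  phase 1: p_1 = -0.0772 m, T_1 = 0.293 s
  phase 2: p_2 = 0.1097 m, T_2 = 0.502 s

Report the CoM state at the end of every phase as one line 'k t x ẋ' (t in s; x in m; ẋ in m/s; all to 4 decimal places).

1 0.2930 0.2742 1.1119
2 0.7950 1.2917 3.6786

phase 1: p=-0.0772, T=0.293, ωT=0.877799, cosh=1.410648, sinh=0.994951; start (x,ẋ)=(0.049200, 0.521100) → end (x,ẋ)=(0.274165, 1.111858)
phase 2: p=0.1097, T=0.502, ωT=1.503942, cosh=2.360821, sinh=2.138569; start (x,ẋ)=(0.274165, 1.111858) → end (x,ẋ)=(1.291653, 3.678617)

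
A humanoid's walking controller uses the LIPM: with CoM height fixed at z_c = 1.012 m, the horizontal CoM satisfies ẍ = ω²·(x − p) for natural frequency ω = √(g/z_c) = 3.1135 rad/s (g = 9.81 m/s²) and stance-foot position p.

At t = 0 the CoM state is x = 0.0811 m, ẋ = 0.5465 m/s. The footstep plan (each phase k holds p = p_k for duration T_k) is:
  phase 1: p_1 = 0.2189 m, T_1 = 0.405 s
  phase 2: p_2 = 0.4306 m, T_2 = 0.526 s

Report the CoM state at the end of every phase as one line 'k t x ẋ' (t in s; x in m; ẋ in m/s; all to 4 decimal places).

1 0.4050 0.2411 0.3455
2 0.9310 0.1993 -0.5382

phase 1: p=0.2189, T=0.405, ωT=1.260968, cosh=1.906107, sinh=1.622727; start (x,ẋ)=(0.081100, 0.546500) → end (x,ẋ)=(0.241069, 0.345472)
phase 2: p=0.4306, T=0.526, ωT=1.637701, cosh=2.668879, sinh=2.474452; start (x,ẋ)=(0.241069, 0.345472) → end (x,ẋ)=(0.199329, -0.538162)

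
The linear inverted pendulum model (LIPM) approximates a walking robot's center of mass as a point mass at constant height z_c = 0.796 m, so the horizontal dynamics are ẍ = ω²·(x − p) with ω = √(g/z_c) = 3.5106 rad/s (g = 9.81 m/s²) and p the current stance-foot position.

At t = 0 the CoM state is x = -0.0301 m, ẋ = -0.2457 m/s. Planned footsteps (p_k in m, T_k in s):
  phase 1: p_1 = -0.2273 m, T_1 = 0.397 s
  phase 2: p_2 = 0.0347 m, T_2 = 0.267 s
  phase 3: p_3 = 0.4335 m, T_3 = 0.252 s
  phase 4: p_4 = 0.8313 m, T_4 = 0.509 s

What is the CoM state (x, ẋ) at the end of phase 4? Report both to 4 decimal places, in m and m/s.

x = 1.3375, ẋ = 2.1263

phase 1: p=-0.2273, T=0.397, ωT=1.393708, cosh=2.138959, sinh=1.890806; start (x,ẋ)=(-0.030100, -0.245700) → end (x,ẋ)=(0.062169, 0.783444)
phase 2: p=0.0347, T=0.267, ωT=0.937330, cosh=1.472414, sinh=1.080742; start (x,ẋ)=(0.062169, 0.783444) → end (x,ẋ)=(0.316330, 1.257773)
phase 3: p=0.4335, T=0.252, ωT=0.884671, cosh=1.417519, sinh=1.004669; start (x,ẋ)=(0.316330, 1.257773) → end (x,ẋ)=(0.627361, 1.369660)
phase 4: p=0.8313, T=0.509, ωT=1.786895, cosh=3.069183, sinh=2.901704; start (x,ẋ)=(0.627361, 1.369660) → end (x,ẋ)=(1.337472, 2.126264)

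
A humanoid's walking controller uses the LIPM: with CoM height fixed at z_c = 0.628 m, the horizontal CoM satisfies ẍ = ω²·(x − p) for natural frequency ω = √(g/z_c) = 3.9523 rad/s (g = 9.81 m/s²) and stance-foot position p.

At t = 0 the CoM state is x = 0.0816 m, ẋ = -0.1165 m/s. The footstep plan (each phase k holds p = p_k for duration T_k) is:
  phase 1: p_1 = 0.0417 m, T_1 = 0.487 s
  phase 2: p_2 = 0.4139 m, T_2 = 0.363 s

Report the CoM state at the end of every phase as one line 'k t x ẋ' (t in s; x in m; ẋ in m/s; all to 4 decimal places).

1 0.4870 0.0825 0.1212
2 0.8500 -0.2606 -2.3248

phase 1: p=0.0417, T=0.487, ωT=1.924770, cosh=3.499741, sinh=3.353832; start (x,ẋ)=(0.081600, -0.116500) → end (x,ẋ)=(0.082480, 0.121169)
phase 2: p=0.4139, T=0.363, ωT=1.434685, cosh=2.218256, sinh=1.980066; start (x,ẋ)=(0.082480, 0.121169) → end (x,ẋ)=(-0.260569, -2.324845)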